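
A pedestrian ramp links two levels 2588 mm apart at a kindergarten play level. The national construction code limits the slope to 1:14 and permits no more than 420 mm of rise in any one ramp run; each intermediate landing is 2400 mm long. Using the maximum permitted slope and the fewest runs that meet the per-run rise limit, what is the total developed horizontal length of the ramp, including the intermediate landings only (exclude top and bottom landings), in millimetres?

2588 / 420 = 6.162 → round up to 7 ramp runs. That means 6 intermediate landings.
Ramp run (horizontal) at 1:14: 2588 × 14 = 36232 mm.
6 intermediate landings contribute 6 × 2400 = 14400 mm.
Developed length = 36232 + 14400 = 50632 mm.

50632 mm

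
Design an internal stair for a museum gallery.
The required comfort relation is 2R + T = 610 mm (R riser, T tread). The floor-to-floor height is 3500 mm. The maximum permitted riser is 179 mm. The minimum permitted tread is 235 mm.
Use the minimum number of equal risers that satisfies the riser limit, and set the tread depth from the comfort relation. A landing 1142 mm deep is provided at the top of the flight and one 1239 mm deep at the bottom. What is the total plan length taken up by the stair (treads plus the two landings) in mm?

At most 179 each: 3500/179 = 19.55, giving 20 risers.
R = 3500 ÷ 20 = 175 mm.
Tread T = 610 − 2 × 175 = 260 mm (≥ 235 mm).
Going = (20 − 1) × 260 = 4940 mm.
Enclosure = 4940 + 1142 + 1239 = 7321 mm.

7321 mm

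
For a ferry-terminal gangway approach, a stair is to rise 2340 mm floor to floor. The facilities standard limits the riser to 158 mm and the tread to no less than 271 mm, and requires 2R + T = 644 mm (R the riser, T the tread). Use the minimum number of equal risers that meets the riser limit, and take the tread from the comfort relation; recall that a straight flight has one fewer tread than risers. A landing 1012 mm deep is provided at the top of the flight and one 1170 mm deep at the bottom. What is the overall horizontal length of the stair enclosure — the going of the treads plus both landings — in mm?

6830 mm

⌈2340/158⌉ = 15 risers.
Riser R = 2340 / 15 = 156 mm, within the 158 mm limit.
Tread T = 644 − 2 × 156 = 332 mm (≥ 271 mm).
Treads = 15 − 1 = 14; going = 14 × 332 = 4648 mm.
Enclosure = 4648 + 1012 + 1170 = 6830 mm.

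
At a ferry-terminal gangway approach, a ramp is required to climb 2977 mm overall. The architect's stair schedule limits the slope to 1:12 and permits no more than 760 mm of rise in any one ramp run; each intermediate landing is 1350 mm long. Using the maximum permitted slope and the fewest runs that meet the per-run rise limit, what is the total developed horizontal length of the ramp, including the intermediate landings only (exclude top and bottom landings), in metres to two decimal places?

39.77 m

⌈2977/760⌉ = 4 ramp runs. That means 3 intermediate landings.
Horizontal run for 2977 mm of rise at 1:12 is 2977 × 12 = 35724 mm.
3 intermediate landings contribute 3 × 1350 = 4050 mm.
Total developed length = 35724 + 4050 = 39774 mm.
= 39.77 m.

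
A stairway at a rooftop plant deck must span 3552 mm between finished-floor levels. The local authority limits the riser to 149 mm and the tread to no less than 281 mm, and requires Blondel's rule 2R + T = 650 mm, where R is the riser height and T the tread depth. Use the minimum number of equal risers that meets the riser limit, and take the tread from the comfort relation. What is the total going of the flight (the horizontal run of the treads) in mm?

⌈3552/149⌉ = 24 risers.
R = 3552 ÷ 24 = 148 mm.
From 2R + T = 650: T = 650 − 296 = 354 mm.
Going = (24 − 1) × 354 = 8142 mm.

8142 mm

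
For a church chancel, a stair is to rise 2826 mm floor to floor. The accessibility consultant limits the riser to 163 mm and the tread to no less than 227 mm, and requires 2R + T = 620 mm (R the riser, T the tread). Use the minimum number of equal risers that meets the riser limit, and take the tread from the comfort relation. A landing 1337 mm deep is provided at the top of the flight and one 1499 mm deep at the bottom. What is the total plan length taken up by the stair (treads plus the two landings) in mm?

2826 / 163 = 17.34, so 18 risers are needed.
Each riser is 2826/18 = 157 mm (≤ 163 mm).
Tread T = 620 − 2 × 157 = 306 mm (≥ 227 mm).
Treads = 18 − 1 = 17; going = 17 × 306 = 5202 mm.
Add landings: 5202 + 1337 + 1499 = 8038 mm.

8038 mm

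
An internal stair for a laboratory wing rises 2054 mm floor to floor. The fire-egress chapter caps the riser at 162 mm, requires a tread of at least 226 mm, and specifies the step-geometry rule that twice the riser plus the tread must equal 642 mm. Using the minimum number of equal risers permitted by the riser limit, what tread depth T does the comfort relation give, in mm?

326 mm

2054 / 162 = 12.68, so 13 risers are needed.
Riser R = 2054 / 13 = 158 mm, within the 162 mm limit.
From 2R + T = 642: T = 642 − 316 = 326 mm.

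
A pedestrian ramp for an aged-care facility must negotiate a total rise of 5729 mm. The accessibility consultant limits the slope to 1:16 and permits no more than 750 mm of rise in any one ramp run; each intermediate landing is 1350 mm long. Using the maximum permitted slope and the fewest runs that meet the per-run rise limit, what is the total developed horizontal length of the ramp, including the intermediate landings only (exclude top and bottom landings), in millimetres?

At most 750 each: 5729/750 = 7.64, giving 8 ramp runs. That means 7 intermediate landings.
Ramp run (horizontal) at 1:16: 5729 × 16 = 91664 mm.
7 intermediate landings contribute 7 × 1350 = 9450 mm.
Total developed length = 91664 + 9450 = 101114 mm.

101114 mm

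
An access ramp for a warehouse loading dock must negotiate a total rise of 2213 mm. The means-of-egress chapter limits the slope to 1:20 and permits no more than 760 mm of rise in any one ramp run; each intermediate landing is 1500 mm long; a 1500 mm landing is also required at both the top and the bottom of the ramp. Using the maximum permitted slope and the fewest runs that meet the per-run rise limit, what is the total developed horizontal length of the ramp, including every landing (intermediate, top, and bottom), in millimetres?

⌈2213/760⌉ = 3 ramp runs. That means 2 intermediate landings.
Ramp run (horizontal) at 1:20: 2213 × 20 = 44260 mm.
Intermediate landings: 2 × 1500 = 3000 mm.
Top and bottom landings: 2 × 1500 = 3000 mm.
Total = 44260 + 3000 + 3000 = 50260 mm.

50260 mm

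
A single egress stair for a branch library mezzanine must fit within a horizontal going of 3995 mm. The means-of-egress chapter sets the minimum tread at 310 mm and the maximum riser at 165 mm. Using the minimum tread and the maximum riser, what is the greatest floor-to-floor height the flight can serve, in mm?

2145 mm

3995 / 310 = 12.89, so 12 treads fit.
Risers = treads + 1 = 13.
Maximum height = 13 × 165 = 2145 mm.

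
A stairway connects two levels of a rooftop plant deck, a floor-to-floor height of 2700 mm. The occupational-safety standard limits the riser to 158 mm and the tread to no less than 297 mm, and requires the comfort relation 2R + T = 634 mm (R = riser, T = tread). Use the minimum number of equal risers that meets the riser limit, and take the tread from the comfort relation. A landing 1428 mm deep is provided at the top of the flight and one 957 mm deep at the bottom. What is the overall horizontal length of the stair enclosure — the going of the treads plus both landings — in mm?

2700 / 158 = 17.09, so 18 risers are needed.
Each riser is 2700/18 = 150 mm (≤ 158 mm).
Tread T = 634 − 2 × 150 = 334 mm (≥ 297 mm).
Going = (18 − 1) × 334 = 5678 mm.
Add landings: 5678 + 1428 + 957 = 8063 mm.

8063 mm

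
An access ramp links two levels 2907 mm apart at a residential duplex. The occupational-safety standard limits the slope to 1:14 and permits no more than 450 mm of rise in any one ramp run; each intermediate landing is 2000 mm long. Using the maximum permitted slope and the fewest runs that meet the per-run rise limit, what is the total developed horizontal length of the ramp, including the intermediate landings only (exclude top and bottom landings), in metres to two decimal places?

52.70 m

2907 / 450 = 6.460 → round up to 7 ramp runs. That means 6 intermediate landings.
Ramp run (horizontal) at 1:14: 2907 × 14 = 40698 mm.
Intermediate landings: 6 × 2000 = 12000 mm.
Total developed length = 40698 + 12000 = 52698 mm.
= 52.70 m.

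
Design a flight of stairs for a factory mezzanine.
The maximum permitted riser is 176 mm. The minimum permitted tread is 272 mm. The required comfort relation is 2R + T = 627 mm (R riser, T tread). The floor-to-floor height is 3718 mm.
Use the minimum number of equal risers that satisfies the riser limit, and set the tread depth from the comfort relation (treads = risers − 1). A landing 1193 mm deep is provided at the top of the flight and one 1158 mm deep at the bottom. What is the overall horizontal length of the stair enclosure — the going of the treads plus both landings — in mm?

8420 mm

3718 / 176 = 21.125 → round up to 22 risers.
Each riser is 3718/22 = 169 mm (≤ 176 mm).
T = 627 − 2·169 = 289 mm, which satisfies the 272 mm minimum.
22 risers give 21 treads; going = 21 × 289 = 6069 mm.
Enclosure = 6069 + 1193 + 1158 = 8420 mm.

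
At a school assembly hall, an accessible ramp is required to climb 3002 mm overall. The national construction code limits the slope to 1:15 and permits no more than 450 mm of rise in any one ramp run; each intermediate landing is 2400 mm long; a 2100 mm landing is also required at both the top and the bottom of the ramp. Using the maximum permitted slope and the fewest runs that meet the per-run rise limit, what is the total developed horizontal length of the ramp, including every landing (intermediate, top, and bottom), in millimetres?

63630 mm

3002 / 450 = 6.671 → round up to 7 ramp runs. That means 6 intermediate landings.
Horizontal run for 3002 mm of rise at 1:15 is 3002 × 15 = 45030 mm.
6 intermediate landings contribute 6 × 2400 = 14400 mm.
Top and bottom landings: 2 × 2100 = 4200 mm.
Total = 45030 + 14400 + 4200 = 63630 mm.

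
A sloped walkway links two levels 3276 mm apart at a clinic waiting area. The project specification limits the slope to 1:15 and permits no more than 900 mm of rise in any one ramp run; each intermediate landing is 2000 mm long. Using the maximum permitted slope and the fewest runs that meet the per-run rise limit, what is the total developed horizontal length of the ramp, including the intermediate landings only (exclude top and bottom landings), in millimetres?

55140 mm

3276 / 900 = 3.64, so 4 ramp runs are needed. That means 3 intermediate landings.
Horizontal run for 3276 mm of rise at 1:15 is 3276 × 15 = 49140 mm.
3 intermediate landings contribute 3 × 2000 = 6000 mm.
Total developed length = 49140 + 6000 = 55140 mm.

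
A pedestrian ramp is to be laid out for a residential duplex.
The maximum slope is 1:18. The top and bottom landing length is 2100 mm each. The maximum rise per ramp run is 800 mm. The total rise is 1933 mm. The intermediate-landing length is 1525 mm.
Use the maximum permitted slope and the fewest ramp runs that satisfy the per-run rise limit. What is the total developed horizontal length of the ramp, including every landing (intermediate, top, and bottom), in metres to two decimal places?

1933 / 800 = 2.42, so 3 ramp runs are needed. That means 2 intermediate landings.
Horizontal run for 1933 mm of rise at 1:18 is 1933 × 18 = 34794 mm.
2 intermediate landings contribute 2 × 1525 = 3050 mm.
Top and bottom landings: 2 × 2100 = 4200 mm.
Total = 34794 + 3050 + 4200 = 42044 mm.
= 42.04 m.

42.04 m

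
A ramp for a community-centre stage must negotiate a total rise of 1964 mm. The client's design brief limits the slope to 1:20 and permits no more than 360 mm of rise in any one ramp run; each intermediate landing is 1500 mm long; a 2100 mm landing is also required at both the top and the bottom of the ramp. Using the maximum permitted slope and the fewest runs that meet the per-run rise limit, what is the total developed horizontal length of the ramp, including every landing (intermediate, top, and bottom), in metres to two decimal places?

50.98 m

⌈1964/360⌉ = 6 ramp runs. That means 5 intermediate landings.
Ramp run (horizontal) at 1:20: 1964 × 20 = 39280 mm.
5 intermediate landings contribute 5 × 1500 = 7500 mm.
Top and bottom landings: 2 × 2100 = 4200 mm.
Total = 39280 + 7500 + 4200 = 50980 mm.
= 50.98 m.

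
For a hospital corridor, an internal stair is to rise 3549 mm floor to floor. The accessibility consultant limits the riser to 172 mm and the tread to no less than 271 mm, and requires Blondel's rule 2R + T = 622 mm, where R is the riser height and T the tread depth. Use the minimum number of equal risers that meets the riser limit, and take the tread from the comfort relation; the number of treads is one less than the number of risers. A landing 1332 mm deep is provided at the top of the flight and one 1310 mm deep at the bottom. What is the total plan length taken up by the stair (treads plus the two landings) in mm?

At most 172 each: 3549/172 = 20.63, giving 21 risers.
R = 3549 ÷ 21 = 169 mm.
From 2R + T = 622: T = 622 − 338 = 284 mm.
Going = (21 − 1) × 284 = 5680 mm.
Add landings: 5680 + 1332 + 1310 = 8322 mm.

8322 mm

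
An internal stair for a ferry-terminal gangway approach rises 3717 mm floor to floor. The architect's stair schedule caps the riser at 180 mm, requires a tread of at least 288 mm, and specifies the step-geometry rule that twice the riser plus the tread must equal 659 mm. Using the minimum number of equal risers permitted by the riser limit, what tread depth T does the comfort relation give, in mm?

305 mm

3717 / 180 = 20.65, so 21 risers are needed.
Riser R = 3717 / 21 = 177 mm, within the 180 mm limit.
Tread T = 659 − 2 × 177 = 305 mm (≥ 288 mm).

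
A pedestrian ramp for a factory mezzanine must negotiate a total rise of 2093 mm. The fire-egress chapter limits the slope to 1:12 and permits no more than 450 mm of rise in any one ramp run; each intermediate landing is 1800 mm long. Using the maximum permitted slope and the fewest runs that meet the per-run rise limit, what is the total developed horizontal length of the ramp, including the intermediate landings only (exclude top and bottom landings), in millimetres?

32316 mm

At most 450 each: 2093/450 = 4.65, giving 5 ramp runs. That means 4 intermediate landings.
Ramp run (horizontal) at 1:12: 2093 × 12 = 25116 mm.
Intermediate landings: 4 × 1800 = 7200 mm.
Developed length = 25116 + 7200 = 32316 mm.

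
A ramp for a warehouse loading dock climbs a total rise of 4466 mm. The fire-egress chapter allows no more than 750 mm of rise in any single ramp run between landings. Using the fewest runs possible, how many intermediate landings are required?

5 intermediate landings

4466 / 750 = 5.95, so 6 ramp runs are needed.
6 runs are separated by 5 intermediate landings.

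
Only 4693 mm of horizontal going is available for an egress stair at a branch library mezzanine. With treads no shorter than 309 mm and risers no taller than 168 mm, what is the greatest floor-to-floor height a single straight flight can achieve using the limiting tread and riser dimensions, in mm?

2688 mm

4693 / 309 = 15.19, so 15 treads fit.
Risers = treads + 1 = 16.
Maximum height = 16 × 168 = 2688 mm.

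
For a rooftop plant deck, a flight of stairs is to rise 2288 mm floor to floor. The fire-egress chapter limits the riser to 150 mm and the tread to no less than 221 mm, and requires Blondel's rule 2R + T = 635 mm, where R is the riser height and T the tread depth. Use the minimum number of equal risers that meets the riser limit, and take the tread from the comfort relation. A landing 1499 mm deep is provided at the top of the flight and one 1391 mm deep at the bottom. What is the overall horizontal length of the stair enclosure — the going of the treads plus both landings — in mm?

8125 mm

⌈2288/150⌉ = 16 risers.
Riser R = 2288 / 16 = 143 mm, within the 150 mm limit.
T = 635 − 2·143 = 349 mm, which satisfies the 221 mm minimum.
Going = (16 − 1) × 349 = 5235 mm.
Add landings: 5235 + 1499 + 1391 = 8125 mm.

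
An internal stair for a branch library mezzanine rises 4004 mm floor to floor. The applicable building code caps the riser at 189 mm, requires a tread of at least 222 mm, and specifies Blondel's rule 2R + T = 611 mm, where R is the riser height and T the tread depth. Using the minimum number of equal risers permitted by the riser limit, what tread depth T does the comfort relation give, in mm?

4004 / 189 = 21.185 → round up to 22 risers.
Riser R = 4004 / 22 = 182 mm, within the 189 mm limit.
Tread T = 611 − 2 × 182 = 247 mm (≥ 222 mm).

247 mm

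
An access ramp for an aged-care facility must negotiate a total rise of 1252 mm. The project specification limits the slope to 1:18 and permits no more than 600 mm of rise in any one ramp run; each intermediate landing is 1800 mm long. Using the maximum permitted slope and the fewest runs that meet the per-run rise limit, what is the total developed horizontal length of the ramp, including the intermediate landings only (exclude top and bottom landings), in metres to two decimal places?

1252 / 600 = 2.087 → round up to 3 ramp runs. That means 2 intermediate landings.
Ramp run (horizontal) at 1:18: 1252 × 18 = 22536 mm.
Intermediate landings: 2 × 1800 = 3600 mm.
Developed length = 22536 + 3600 = 26136 mm.
= 26.14 m.

26.14 m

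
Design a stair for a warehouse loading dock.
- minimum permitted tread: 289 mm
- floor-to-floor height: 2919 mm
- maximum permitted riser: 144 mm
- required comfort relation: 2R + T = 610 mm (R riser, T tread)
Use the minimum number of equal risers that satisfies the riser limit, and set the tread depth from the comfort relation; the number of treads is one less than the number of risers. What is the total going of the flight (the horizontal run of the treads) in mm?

6640 mm

⌈2919/144⌉ = 21 risers.
Riser R = 2919 / 21 = 139 mm, within the 144 mm limit.
T = 610 − 2·139 = 332 mm, which satisfies the 289 mm minimum.
21 risers give 20 treads; going = 20 × 332 = 6640 mm.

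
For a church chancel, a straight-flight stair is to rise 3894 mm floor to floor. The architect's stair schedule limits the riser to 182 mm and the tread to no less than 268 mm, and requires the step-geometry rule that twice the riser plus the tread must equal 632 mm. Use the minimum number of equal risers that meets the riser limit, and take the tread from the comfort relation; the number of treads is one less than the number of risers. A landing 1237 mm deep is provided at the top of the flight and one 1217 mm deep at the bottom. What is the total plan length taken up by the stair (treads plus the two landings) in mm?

⌈3894/182⌉ = 22 risers.
Riser R = 3894 / 22 = 177 mm, within the 182 mm limit.
Tread T = 632 − 2 × 177 = 278 mm (≥ 268 mm).
22 risers give 21 treads; going = 21 × 278 = 5838 mm.
Enclosure = 5838 + 1237 + 1217 = 8292 mm.

8292 mm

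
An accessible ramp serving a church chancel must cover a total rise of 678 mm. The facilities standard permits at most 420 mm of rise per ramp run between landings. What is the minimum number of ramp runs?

2 runs

At most 420 each: 678/420 = 1.61, giving 2 ramp runs.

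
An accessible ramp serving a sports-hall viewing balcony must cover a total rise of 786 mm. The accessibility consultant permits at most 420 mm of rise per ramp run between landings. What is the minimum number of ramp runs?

2 runs

⌈786/420⌉ = 2 ramp runs.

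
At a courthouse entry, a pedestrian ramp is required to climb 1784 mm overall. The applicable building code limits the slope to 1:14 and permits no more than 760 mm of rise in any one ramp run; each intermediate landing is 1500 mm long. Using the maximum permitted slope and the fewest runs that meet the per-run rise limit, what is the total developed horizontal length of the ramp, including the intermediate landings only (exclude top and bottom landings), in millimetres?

At most 760 each: 1784/760 = 2.35, giving 3 ramp runs. That means 2 intermediate landings.
Horizontal run for 1784 mm of rise at 1:14 is 1784 × 14 = 24976 mm.
2 intermediate landings contribute 2 × 1500 = 3000 mm.
Developed length = 24976 + 3000 = 27976 mm.

27976 mm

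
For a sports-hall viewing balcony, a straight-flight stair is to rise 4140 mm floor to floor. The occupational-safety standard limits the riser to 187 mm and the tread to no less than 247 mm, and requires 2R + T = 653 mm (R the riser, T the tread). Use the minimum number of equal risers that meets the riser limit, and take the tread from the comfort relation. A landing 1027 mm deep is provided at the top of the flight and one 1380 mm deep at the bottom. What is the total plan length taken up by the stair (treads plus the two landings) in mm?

8853 mm

4140 / 187 = 22.14, so 23 risers are needed.
Each riser is 4140/23 = 180 mm (≤ 187 mm).
T = 653 − 2·180 = 293 mm, which satisfies the 247 mm minimum.
23 risers give 22 treads; going = 22 × 293 = 6446 mm.
Enclosure = 6446 + 1027 + 1380 = 8853 mm.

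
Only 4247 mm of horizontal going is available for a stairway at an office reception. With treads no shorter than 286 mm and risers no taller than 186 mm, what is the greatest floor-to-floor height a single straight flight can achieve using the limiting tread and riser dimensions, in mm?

2790 mm

Treads that fit: ⌊4247 / 286⌋ = 14.
Risers = treads + 1 = 15.
Maximum height = 15 × 186 = 2790 mm.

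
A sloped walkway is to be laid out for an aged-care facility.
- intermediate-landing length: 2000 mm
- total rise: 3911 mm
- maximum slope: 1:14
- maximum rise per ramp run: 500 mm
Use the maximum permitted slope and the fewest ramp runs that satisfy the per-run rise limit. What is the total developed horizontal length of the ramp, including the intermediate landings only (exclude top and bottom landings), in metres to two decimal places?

68.75 m

⌈3911/500⌉ = 8 ramp runs. That means 7 intermediate landings.
Ramp run (horizontal) at 1:14: 3911 × 14 = 54754 mm.
Intermediate landings: 7 × 2000 = 14000 mm.
Total developed length = 54754 + 14000 = 68754 mm.
= 68.75 m.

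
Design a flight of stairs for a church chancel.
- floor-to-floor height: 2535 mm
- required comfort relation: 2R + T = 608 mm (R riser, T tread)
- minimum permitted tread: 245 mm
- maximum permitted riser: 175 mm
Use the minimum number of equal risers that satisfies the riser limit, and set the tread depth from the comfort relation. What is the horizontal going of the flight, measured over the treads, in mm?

3780 mm

⌈2535/175⌉ = 15 risers.
Each riser is 2535/15 = 169 mm (≤ 175 mm).
From 2R + T = 608: T = 608 − 338 = 270 mm.
Treads = 15 − 1 = 14; going = 14 × 270 = 3780 mm.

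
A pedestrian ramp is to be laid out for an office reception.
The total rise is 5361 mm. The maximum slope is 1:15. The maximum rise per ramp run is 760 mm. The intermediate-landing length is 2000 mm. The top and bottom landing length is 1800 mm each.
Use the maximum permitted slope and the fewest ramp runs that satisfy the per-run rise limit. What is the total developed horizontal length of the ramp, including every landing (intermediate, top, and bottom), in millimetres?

5361 / 760 = 7.054 → round up to 8 ramp runs. That means 7 intermediate landings.
Horizontal run for 5361 mm of rise at 1:15 is 5361 × 15 = 80415 mm.
Intermediate landings: 7 × 2000 = 14000 mm.
Top and bottom landings: 2 × 1800 = 3600 mm.
Total = 80415 + 14000 + 3600 = 98015 mm.

98015 mm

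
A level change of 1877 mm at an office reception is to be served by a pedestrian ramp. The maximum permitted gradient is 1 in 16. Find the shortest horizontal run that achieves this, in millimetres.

At 1:16 the run is 16 × 1877 = 30032 mm.

30032 mm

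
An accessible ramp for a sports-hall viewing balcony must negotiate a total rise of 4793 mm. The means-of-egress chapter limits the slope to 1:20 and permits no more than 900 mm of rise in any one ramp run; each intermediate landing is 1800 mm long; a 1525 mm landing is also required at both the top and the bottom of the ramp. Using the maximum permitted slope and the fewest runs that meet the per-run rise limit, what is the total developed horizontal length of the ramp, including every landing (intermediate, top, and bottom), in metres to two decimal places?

⌈4793/900⌉ = 6 ramp runs. That means 5 intermediate landings.
Horizontal run for 4793 mm of rise at 1:20 is 4793 × 20 = 95860 mm.
Intermediate landings: 5 × 1800 = 9000 mm.
Top and bottom landings: 2 × 1525 = 3050 mm.
Total = 95860 + 9000 + 3050 = 107910 mm.
= 107.91 m.

107.91 m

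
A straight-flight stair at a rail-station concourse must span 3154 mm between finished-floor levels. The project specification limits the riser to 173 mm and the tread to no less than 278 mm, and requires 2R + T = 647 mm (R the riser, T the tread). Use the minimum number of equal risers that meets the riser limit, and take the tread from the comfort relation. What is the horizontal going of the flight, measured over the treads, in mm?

At most 173 each: 3154/173 = 18.23, giving 19 risers.
R = 3154 ÷ 19 = 166 mm.
From 2R + T = 647: T = 647 − 332 = 315 mm.
19 risers give 18 treads; going = 18 × 315 = 5670 mm.

5670 mm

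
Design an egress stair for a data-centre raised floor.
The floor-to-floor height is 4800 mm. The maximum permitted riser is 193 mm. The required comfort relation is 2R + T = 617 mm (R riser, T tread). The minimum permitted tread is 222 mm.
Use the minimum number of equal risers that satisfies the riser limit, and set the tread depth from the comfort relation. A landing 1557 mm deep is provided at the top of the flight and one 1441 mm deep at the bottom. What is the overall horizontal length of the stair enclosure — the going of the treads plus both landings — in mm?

8590 mm

4800 / 193 = 24.87, so 25 risers are needed.
Each riser is 4800/25 = 192 mm (≤ 193 mm).
T = 617 − 2·192 = 233 mm, which satisfies the 222 mm minimum.
Treads = 25 − 1 = 24; going = 24 × 233 = 5592 mm.
Enclosure = 5592 + 1557 + 1441 = 8590 mm.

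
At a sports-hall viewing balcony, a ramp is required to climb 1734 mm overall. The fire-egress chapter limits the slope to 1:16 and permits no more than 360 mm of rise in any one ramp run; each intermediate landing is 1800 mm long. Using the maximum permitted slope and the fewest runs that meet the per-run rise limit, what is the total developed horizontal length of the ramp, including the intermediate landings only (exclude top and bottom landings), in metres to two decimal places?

1734 / 360 = 4.817 → round up to 5 ramp runs. That means 4 intermediate landings.
Horizontal run for 1734 mm of rise at 1:16 is 1734 × 16 = 27744 mm.
Intermediate landings: 4 × 1800 = 7200 mm.
Total developed length = 27744 + 7200 = 34944 mm.
= 34.94 m.

34.94 m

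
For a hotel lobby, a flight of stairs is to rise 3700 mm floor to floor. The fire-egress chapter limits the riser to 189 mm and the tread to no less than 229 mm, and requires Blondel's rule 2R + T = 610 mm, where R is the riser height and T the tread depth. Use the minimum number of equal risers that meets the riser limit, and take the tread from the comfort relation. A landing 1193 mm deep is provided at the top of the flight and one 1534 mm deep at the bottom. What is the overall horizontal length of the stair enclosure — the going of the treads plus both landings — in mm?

7287 mm

3700 / 189 = 19.577 → round up to 20 risers.
Riser R = 3700 / 20 = 185 mm, within the 189 mm limit.
From 2R + T = 610: T = 610 − 370 = 240 mm.
Treads = 20 − 1 = 19; going = 19 × 240 = 4560 mm.
Add landings: 4560 + 1193 + 1534 = 7287 mm.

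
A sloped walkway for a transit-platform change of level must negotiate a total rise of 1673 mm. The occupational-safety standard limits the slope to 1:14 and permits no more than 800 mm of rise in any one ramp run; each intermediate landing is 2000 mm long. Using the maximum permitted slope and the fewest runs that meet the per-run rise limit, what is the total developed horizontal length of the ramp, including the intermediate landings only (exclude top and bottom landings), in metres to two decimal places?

1673 / 800 = 2.09, so 3 ramp runs are needed. That means 2 intermediate landings.
Horizontal run for 1673 mm of rise at 1:14 is 1673 × 14 = 23422 mm.
Intermediate landings: 2 × 2000 = 4000 mm.
Total developed length = 23422 + 4000 = 27422 mm.
= 27.42 m.

27.42 m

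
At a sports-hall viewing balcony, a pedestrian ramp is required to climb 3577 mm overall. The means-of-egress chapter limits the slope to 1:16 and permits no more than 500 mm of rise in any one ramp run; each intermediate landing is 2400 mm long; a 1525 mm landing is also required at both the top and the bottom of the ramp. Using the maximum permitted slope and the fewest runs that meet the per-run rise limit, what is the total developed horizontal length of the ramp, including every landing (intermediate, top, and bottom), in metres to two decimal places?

At most 500 each: 3577/500 = 7.15, giving 8 ramp runs. That means 7 intermediate landings.
Ramp run (horizontal) at 1:16: 3577 × 16 = 57232 mm.
7 intermediate landings contribute 7 × 2400 = 16800 mm.
Top and bottom landings: 2 × 1525 = 3050 mm.
Total = 57232 + 16800 + 3050 = 77082 mm.
= 77.08 m.

77.08 m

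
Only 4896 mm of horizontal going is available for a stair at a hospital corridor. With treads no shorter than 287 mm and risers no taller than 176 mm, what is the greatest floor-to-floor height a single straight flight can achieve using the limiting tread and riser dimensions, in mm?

3168 mm

Treads that fit: ⌊4896 / 287⌋ = 17.
Risers = treads + 1 = 18.
Maximum height = 18 × 176 = 3168 mm.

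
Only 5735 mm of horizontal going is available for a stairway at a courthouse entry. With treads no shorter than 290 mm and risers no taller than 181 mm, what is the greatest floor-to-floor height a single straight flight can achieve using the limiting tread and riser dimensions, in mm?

Treads that fit: ⌊5735 / 290⌋ = 19.
Risers = treads + 1 = 20.
Maximum height = 20 × 181 = 3620 mm.

3620 mm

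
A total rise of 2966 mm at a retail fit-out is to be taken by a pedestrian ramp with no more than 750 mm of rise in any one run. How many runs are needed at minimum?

4 runs

At most 750 each: 2966/750 = 3.95, giving 4 ramp runs.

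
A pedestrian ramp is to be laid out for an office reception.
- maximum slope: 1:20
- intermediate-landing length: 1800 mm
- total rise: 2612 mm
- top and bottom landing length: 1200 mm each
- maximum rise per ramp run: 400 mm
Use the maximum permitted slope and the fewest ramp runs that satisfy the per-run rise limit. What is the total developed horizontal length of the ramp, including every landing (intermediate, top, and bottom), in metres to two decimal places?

At most 400 each: 2612/400 = 6.53, giving 7 ramp runs. That means 6 intermediate landings.
Ramp run (horizontal) at 1:20: 2612 × 20 = 52240 mm.
6 intermediate landings contribute 6 × 1800 = 10800 mm.
Top and bottom landings: 2 × 1200 = 2400 mm.
Total = 52240 + 10800 + 2400 = 65440 mm.
= 65.44 m.

65.44 m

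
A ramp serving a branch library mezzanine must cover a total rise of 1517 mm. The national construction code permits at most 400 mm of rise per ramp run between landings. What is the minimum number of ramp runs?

At most 400 each: 1517/400 = 3.79, giving 4 ramp runs.

4 runs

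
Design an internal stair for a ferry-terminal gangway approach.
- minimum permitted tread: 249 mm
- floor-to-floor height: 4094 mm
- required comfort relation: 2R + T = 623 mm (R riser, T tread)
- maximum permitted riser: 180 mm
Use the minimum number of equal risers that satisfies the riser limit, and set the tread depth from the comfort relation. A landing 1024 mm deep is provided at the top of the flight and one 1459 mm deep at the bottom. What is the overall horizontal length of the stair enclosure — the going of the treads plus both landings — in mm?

At most 180 each: 4094/180 = 22.74, giving 23 risers.
Each riser is 4094/23 = 178 mm (≤ 180 mm).
T = 623 − 2·178 = 267 mm, which satisfies the 249 mm minimum.
Treads = 23 − 1 = 22; going = 22 × 267 = 5874 mm.
Enclosure = 5874 + 1024 + 1459 = 8357 mm.

8357 mm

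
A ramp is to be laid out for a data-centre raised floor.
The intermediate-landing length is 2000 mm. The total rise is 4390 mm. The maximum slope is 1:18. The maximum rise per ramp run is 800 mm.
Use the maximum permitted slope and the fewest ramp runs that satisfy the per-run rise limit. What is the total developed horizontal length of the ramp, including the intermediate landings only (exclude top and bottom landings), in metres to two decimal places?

4390 / 800 = 5.487 → round up to 6 ramp runs. That means 5 intermediate landings.
Ramp run (horizontal) at 1:18: 4390 × 18 = 79020 mm.
5 intermediate landings contribute 5 × 2000 = 10000 mm.
Total developed length = 79020 + 10000 = 89020 mm.
= 89.02 m.

89.02 m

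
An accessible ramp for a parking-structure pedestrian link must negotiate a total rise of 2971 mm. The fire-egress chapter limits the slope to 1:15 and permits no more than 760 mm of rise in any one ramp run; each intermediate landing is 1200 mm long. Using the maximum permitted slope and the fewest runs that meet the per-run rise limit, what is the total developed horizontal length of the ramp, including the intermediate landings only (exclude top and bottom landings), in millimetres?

⌈2971/760⌉ = 4 ramp runs. That means 3 intermediate landings.
Horizontal run for 2971 mm of rise at 1:15 is 2971 × 15 = 44565 mm.
3 intermediate landings contribute 3 × 1200 = 3600 mm.
Developed length = 44565 + 3600 = 48165 mm.

48165 mm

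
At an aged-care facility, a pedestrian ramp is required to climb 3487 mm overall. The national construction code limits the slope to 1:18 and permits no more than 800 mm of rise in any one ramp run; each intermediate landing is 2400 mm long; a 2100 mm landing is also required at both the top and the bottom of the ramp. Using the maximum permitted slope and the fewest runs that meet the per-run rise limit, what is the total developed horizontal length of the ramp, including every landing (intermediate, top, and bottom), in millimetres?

3487 / 800 = 4.36, so 5 ramp runs are needed. That means 4 intermediate landings.
Ramp run (horizontal) at 1:18: 3487 × 18 = 62766 mm.
4 intermediate landings contribute 4 × 2400 = 9600 mm.
Top and bottom landings: 2 × 2100 = 4200 mm.
Total = 62766 + 9600 + 4200 = 76566 mm.

76566 mm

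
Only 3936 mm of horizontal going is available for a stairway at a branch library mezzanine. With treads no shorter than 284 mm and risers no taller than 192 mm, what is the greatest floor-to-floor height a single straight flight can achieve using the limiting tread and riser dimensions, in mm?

Treads that fit: ⌊3936 / 284⌋ = 13.
Risers = treads + 1 = 14.
Maximum height = 14 × 192 = 2688 mm.

2688 mm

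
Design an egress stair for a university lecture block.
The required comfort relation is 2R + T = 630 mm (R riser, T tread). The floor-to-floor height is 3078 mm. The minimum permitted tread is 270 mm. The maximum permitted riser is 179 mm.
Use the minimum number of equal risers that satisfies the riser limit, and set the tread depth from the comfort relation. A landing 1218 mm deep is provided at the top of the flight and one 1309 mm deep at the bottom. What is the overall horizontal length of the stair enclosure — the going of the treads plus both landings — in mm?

7423 mm

At most 179 each: 3078/179 = 17.20, giving 18 risers.
R = 3078 ÷ 18 = 171 mm.
Tread T = 630 − 2 × 171 = 288 mm (≥ 270 mm).
Going = (18 − 1) × 288 = 4896 mm.
Enclosure = 4896 + 1218 + 1309 = 7423 mm.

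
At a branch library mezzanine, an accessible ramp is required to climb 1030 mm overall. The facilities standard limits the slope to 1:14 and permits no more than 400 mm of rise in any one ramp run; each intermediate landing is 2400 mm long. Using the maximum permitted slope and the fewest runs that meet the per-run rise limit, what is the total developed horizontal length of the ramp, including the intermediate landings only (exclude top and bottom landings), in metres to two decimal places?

19.22 m

1030 / 400 = 2.575 → round up to 3 ramp runs. That means 2 intermediate landings.
Ramp run (horizontal) at 1:14: 1030 × 14 = 14420 mm.
2 intermediate landings contribute 2 × 2400 = 4800 mm.
Total developed length = 14420 + 4800 = 19220 mm.
= 19.22 m.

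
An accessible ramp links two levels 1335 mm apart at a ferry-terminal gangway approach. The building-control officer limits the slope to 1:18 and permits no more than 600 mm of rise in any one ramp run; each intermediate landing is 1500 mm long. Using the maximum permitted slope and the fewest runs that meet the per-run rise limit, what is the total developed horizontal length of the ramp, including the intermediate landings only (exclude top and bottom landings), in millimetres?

27030 mm

1335 / 600 = 2.23, so 3 ramp runs are needed. That means 2 intermediate landings.
Ramp run (horizontal) at 1:18: 1335 × 18 = 24030 mm.
Intermediate landings: 2 × 1500 = 3000 mm.
Developed length = 24030 + 3000 = 27030 mm.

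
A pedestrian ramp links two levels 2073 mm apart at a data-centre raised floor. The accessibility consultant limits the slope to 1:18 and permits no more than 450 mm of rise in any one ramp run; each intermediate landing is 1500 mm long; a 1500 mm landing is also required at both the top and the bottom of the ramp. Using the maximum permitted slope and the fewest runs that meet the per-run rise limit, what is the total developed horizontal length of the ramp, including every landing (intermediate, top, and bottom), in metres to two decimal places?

⌈2073/450⌉ = 5 ramp runs. That means 4 intermediate landings.
Ramp run (horizontal) at 1:18: 2073 × 18 = 37314 mm.
Intermediate landings: 4 × 1500 = 6000 mm.
Top and bottom landings: 2 × 1500 = 3000 mm.
Total = 37314 + 6000 + 3000 = 46314 mm.
= 46.31 m.

46.31 m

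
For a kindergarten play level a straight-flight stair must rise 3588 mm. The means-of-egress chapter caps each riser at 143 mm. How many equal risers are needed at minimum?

26 risers

⌈3588/143⌉ = 26 risers.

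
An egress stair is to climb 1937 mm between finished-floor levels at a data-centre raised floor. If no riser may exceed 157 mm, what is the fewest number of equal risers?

1937 / 157 = 12.34, so 13 risers are needed.

13 risers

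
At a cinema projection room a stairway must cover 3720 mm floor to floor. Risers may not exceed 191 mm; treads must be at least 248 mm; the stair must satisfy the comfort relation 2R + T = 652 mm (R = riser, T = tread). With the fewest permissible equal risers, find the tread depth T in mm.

280 mm

At most 191 each: 3720/191 = 19.48, giving 20 risers.
Each riser is 3720/20 = 186 mm (≤ 191 mm).
Tread T = 652 − 2 × 186 = 280 mm (≥ 248 mm).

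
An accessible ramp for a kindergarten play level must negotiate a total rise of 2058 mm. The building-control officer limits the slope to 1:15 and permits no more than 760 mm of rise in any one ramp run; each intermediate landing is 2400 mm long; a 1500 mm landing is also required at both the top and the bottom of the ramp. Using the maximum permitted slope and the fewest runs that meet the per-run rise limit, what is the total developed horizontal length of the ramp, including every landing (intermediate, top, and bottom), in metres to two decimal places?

38.67 m

At most 760 each: 2058/760 = 2.71, giving 3 ramp runs. That means 2 intermediate landings.
Horizontal run for 2058 mm of rise at 1:15 is 2058 × 15 = 30870 mm.
2 intermediate landings contribute 2 × 2400 = 4800 mm.
Top and bottom landings: 2 × 1500 = 3000 mm.
Total = 30870 + 4800 + 3000 = 38670 mm.
= 38.67 m.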